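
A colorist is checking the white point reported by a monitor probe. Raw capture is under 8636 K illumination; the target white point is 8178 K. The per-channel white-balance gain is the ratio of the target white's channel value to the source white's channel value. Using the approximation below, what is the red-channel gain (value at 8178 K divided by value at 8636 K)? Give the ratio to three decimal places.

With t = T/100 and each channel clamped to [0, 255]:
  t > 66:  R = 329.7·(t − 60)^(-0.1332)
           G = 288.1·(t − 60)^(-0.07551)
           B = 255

1.026

At 8636 K (t = 86.36):
  R = 329.7·(86.36 − 60)^(-0.1332) = 329.7·26.36^(-0.1332) = 329.7·0.64674 = 213.230.
At 8178 K (t = 81.78):
  R = 329.7·(81.78 − 60)^(-0.1332) = 329.7·21.78^(-0.1332) = 329.7·0.66339 = 218.721.
Gain = 218.721 / 213.230 = 1.0257 → 1.026.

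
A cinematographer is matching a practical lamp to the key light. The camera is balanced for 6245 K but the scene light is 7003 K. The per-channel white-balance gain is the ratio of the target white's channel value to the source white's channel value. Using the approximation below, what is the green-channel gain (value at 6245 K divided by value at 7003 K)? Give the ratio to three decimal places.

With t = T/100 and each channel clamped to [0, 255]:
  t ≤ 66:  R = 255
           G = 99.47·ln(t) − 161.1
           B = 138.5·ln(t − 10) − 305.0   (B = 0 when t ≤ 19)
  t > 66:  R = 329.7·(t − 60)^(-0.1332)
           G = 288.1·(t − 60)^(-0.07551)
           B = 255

1.033

At 7003 K (t = 70.03):
  G = 288.1·(70.03 − 60)^(-0.07551) = 288.1·10.03^(-0.07551) = 288.1·0.84022 = 242.067.
At 6245 K (t = 62.45):
  G = 99.47·ln 62.45 − 161.1 = 99.47·4.1344 − 161.1 = 250.145.
Gain = 250.145 / 242.067 = 1.0334 → 1.033.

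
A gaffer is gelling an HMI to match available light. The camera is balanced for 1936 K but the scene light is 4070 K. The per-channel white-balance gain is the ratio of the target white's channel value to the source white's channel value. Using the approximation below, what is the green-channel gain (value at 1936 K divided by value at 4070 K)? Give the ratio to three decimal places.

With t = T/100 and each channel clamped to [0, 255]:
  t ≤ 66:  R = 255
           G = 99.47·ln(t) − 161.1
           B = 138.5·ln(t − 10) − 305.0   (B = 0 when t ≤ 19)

0.644

At 4070 K (t = 40.7):
  G = 99.47·ln 40.7 − 161.1 = 99.47·3.7062 − 161.1 = 207.559.
At 1936 K (t = 19.36):
  G = 99.47·ln 19.36 − 161.1 = 99.47·2.9632 − 161.1 = 133.650.
Gain = 133.650 / 207.559 = 0.6439 → 0.644.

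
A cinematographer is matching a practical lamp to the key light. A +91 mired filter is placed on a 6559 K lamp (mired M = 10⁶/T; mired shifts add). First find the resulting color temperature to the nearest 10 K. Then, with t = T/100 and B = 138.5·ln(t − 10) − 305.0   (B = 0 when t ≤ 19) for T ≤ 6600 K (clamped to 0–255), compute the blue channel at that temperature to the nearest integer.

M_in = 10⁶/6559 = 152.46; M_out = 152.46 + (+91) = 243.46.
T_out = 10⁶/243.46 = 4107.4 K → 4110 K; t = 41.1.
B = 138.5·ln(41.1 − 10) − 305.0 = 138.5·ln 31.1 − 305.0 = 138.5·3.4372 − 305.0 = 171.053.
Rounded: 171.

171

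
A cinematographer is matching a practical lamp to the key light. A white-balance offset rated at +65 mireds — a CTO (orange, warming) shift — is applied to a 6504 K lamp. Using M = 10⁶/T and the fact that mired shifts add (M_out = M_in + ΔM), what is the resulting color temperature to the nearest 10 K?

4570 K

M_in = 10⁶/6504 = 153.75 mireds.
M_out = 153.75 + (+65) = 218.75 mireds.
T_out = 10⁶/218.75 = 4571.4 K → 4570 K.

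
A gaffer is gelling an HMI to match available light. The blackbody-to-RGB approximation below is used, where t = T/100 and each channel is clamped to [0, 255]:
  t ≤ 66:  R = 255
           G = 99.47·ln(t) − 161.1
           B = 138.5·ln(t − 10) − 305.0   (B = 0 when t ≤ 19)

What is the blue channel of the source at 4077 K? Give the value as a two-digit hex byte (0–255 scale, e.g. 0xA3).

t = 4077/100 = 40.77; the t ≤ 66 branch applies.
B = 138.5·ln(40.77 − 10) − 305.0 = 138.5·ln 30.77 − 305.0 = 138.5·3.4265 − 305.0 = 169.576.
Rounded: 170; in hex, 0xAA.

0xAA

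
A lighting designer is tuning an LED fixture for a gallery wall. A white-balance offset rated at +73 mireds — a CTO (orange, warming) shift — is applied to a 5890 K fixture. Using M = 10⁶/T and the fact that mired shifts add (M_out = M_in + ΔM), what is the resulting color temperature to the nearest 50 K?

4100 K

M_in = 10⁶/5890 = 169.78 mireds.
M_out = 169.78 + (+73) = 242.78 mireds.
T_out = 10⁶/242.78 = 4119.0 K → 4100 K.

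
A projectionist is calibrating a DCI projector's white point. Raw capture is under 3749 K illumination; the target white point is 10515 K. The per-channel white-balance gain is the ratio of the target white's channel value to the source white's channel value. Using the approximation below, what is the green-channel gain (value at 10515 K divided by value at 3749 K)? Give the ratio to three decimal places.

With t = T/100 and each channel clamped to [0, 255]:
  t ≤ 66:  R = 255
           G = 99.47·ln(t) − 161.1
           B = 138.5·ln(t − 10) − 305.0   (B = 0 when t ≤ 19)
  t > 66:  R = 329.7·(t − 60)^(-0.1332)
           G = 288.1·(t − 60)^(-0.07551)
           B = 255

1.084

At 3749 K (t = 37.49):
  G = 99.47·ln 37.49 − 161.1 = 99.47·3.6241 − 161.1 = 199.387.
At 10515 K (t = 105.15):
  G = 288.1·(105.15 − 60)^(-0.07551) = 288.1·45.15^(-0.07551) = 288.1·0.74999 = 216.073.
Gain = 216.073 / 199.387 = 1.0837 → 1.084.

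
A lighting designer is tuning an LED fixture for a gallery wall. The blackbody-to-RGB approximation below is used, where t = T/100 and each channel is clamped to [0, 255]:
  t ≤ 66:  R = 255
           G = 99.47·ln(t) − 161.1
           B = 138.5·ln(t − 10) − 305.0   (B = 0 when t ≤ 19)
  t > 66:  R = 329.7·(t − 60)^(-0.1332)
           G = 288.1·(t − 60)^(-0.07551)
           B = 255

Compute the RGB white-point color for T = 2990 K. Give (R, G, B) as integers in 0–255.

t = 2990/100 = 29.9; the t ≤ 66 branch applies.
R = 255 by definition for t ≤ 66.
G = 99.47·ln 29.9 − 161.1 = 99.47·3.3979 − 161.1 = 176.885.
B = 138.5·ln(29.9 − 10) − 305.0 = 138.5·ln 19.9 − 305.0 = 138.5·2.9907 − 305.0 = 109.215.
Rounded: (255, 177, 109).

(255, 177, 109)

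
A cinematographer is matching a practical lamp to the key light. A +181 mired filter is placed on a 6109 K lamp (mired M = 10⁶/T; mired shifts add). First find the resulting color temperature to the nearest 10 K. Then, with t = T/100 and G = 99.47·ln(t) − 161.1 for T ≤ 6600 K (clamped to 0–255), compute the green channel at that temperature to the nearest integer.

174

M_in = 10⁶/6109 = 163.69; M_out = 163.69 + (+181) = 344.69.
T_out = 10⁶/344.69 = 2901.1 K → 2900 K; t = 29.
G = 99.47·ln 29 − 161.1 = 99.47·3.3673 − 161.1 = 173.845.
Rounded: 174.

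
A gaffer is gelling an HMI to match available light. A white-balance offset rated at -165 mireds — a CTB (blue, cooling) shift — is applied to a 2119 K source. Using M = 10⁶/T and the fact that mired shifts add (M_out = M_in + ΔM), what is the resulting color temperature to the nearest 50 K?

M_in = 10⁶/2119 = 471.92 mireds.
M_out = 471.92 + (-165) = 306.92 mireds.
T_out = 10⁶/306.92 = 3258.2 K → 3250 K.

3250 K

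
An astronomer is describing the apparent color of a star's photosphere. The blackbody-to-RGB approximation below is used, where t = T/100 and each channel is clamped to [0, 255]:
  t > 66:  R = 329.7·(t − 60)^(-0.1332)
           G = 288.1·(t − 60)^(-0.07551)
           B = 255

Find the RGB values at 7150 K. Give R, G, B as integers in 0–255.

R=238, G=240, B=255

t = 7150/100 = 71.5; the t > 66 branch applies.
R = 329.7·(71.5 − 60)^(-0.1332) = 329.7·11.5^(-0.1332) = 329.7·0.72230 = 238.141.
G = 288.1·(71.5 − 60)^(-0.07551) = 288.1·11.5^(-0.07551) = 288.1·0.83159 = 239.580.
B = 255 by definition for t > 66.
Rounded: (238, 240, 255).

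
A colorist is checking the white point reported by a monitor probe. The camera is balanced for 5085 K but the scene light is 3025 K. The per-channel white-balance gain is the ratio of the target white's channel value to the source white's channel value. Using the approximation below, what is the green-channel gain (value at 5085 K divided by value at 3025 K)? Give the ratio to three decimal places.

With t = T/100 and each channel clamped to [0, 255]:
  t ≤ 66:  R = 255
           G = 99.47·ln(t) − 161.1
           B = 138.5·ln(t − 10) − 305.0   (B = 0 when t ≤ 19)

1.290

At 3025 K (t = 30.25):
  G = 99.47·ln 30.25 − 161.1 = 99.47·3.4095 − 161.1 = 178.043.
At 5085 K (t = 50.85):
  G = 99.47·ln 50.85 − 161.1 = 99.47·3.9289 − 161.1 = 229.706.
Gain = 229.706 / 178.043 = 1.2902 → 1.290.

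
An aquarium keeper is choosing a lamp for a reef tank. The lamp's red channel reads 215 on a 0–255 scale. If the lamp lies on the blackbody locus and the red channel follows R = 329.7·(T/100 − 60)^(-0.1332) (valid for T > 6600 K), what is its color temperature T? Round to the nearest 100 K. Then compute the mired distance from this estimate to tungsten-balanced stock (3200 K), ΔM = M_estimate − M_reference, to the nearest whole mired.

-195 mireds

(t − 60)^(-0.1332) = 215/329.7 = 0.65211.
t − 60 = 0.65211^(1/-0.1332) = 0.65211^(-7.508) = 24.774, so t = 84.774.
T = 100·t = 8477 K → 8500 K to the nearest 100 K.
M_estimate = 10⁶/8500 = 117.65; M_reference = 10⁶/3200 = 312.50.
ΔM = 117.65 − 312.50 = -194.85 → -195 mireds.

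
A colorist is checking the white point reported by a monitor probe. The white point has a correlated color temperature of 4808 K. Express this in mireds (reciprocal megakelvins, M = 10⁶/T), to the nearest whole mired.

208 mireds

M = 10⁶ / 4808 = 207.987 → 208 mireds.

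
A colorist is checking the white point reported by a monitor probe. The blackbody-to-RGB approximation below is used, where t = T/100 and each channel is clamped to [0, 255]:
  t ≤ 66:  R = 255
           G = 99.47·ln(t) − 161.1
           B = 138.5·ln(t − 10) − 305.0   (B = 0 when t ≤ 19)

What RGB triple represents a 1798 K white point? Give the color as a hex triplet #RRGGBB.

t = 1798/100 = 17.98; the t ≤ 66 branch applies.
R = 255 by definition for t ≤ 66.
G = 99.47·ln 17.98 − 161.1 = 99.47·2.8893 − 161.1 = 126.295.
t = 17.98 ≤ 19, so B = 0.
Rounded: (255, 126, 0).
In hex: #FF7E00.

#FF7E00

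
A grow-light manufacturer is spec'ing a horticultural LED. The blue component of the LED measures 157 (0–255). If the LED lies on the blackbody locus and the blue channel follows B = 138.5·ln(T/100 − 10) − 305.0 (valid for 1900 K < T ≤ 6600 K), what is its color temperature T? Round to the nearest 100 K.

ln(t − 10) = (157 + 305.0) / 138.5 = 3.3357.
t − 10 = e^3.3357 = 28.099, so t = 38.099.
T = 100·t = 3810 K → 3800 K to the nearest 100 K.

3800 K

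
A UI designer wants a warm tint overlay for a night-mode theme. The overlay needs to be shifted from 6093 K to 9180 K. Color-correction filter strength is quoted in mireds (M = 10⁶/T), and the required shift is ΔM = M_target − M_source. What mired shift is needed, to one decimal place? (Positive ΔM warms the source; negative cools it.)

M_source = 10⁶/6093 = 164.123; M_target = 10⁶/9180 = 108.932.
ΔM = 108.932 − 164.123 = -55.190 → -55.2 mireds, a cooling shift.

-55.2 mireds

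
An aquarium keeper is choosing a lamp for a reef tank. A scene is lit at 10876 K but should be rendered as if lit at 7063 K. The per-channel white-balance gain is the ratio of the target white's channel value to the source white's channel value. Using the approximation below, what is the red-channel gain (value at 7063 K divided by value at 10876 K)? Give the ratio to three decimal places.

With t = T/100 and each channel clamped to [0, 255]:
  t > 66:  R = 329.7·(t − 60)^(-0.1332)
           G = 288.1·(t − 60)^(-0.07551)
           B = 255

1.225

At 10876 K (t = 108.76):
  R = 329.7·(108.76 − 60)^(-0.1332) = 329.7·48.76^(-0.1332) = 329.7·0.59587 = 196.458.
At 7063 K (t = 70.63):
  R = 329.7·(70.63 − 60)^(-0.1332) = 329.7·10.63^(-0.1332) = 329.7·0.72990 = 240.649.
Gain = 240.649 / 196.458 = 1.2249 → 1.225.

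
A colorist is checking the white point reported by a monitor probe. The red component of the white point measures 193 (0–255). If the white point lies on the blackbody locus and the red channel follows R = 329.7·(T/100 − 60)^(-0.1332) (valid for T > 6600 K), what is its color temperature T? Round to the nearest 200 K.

(t − 60)^(-0.1332) = 193/329.7 = 0.58538.
t − 60 = 0.58538^(1/-0.1332) = 0.58538^(-7.508) = 55.713, so t = 115.713.
T = 100·t = 11571 K → 11600 K to the nearest 200 K.

11600 K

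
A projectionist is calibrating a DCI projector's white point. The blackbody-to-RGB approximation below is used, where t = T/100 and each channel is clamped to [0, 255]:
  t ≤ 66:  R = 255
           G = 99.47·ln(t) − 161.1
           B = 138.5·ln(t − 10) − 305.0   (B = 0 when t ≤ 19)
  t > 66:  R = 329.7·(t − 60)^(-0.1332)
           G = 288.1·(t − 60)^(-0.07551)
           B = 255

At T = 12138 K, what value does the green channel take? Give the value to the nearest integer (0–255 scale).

t = 12138/100 = 121.38; the t > 66 branch applies.
G = 288.1·(121.38 − 60)^(-0.07551) = 288.1·61.38^(-0.07551) = 288.1·0.73280 = 211.120.
Rounded: 211.

211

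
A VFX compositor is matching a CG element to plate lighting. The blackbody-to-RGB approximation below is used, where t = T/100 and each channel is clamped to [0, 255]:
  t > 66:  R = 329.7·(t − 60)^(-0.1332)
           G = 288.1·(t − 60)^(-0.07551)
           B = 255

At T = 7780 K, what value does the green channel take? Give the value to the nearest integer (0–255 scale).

t = 7780/100 = 77.8; the t > 66 branch applies.
G = 288.1·(77.8 − 60)^(-0.07551) = 288.1·17.8^(-0.07551) = 288.1·0.80460 = 231.806.
Rounded: 232.

232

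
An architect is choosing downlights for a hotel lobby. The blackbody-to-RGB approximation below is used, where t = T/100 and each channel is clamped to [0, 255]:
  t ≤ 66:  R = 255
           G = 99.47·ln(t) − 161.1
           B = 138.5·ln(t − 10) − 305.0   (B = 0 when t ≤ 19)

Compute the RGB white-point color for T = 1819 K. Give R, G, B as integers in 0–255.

t = 1819/100 = 18.19; the t ≤ 66 branch applies.
R = 255 by definition for t ≤ 66.
G = 99.47·ln 18.19 − 161.1 = 99.47·2.9009 − 161.1 = 127.450.
t = 18.19 ≤ 19, so B = 0.
Rounded: (255, 127, 0).

R=255, G=127, B=0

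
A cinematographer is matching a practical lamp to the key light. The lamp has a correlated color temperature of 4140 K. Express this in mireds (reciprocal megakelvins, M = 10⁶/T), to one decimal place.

M = 10⁶ / 4140 = 241.546 → 241.5 mireds.

241.5 mireds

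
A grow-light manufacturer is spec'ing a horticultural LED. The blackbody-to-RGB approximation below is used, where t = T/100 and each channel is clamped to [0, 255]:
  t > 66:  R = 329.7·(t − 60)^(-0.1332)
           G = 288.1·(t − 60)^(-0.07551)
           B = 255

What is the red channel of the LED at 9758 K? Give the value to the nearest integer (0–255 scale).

t = 9758/100 = 97.58; the t > 66 branch applies.
R = 329.7·(97.58 − 60)^(-0.1332) = 329.7·37.58^(-0.1332) = 329.7·0.61690 = 203.392.
Rounded: 203.

203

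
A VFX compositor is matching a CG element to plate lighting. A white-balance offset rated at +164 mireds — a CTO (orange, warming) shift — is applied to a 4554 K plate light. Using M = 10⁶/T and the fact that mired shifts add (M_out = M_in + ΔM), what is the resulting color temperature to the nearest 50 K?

M_in = 10⁶/4554 = 219.59 mireds.
M_out = 219.59 + (+164) = 383.59 mireds.
T_out = 10⁶/383.59 = 2607.0 K → 2600 K.

2600 K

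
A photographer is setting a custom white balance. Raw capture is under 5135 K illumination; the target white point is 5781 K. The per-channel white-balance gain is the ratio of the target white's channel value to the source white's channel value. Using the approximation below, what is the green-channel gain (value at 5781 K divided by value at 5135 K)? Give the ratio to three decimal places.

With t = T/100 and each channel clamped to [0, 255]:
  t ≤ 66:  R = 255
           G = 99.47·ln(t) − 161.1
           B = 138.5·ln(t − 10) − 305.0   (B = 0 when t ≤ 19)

At 5135 K (t = 51.35):
  G = 99.47·ln 51.35 − 161.1 = 99.47·3.9387 − 161.1 = 230.679.
At 5781 K (t = 57.81):
  G = 99.47·ln 57.81 − 161.1 = 99.47·4.0572 − 161.1 = 242.466.
Gain = 242.466 / 230.679 = 1.0511 → 1.051.

1.051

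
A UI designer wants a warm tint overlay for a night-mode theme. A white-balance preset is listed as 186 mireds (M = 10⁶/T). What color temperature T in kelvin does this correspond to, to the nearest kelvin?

T = 10⁶ / 186 = 5376.34 K → 5376 K.

5376 K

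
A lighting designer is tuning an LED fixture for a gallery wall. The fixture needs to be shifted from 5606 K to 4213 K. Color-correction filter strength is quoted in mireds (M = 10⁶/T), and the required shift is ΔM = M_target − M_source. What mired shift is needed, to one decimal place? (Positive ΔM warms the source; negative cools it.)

M_source = 10⁶/5606 = 178.380; M_target = 10⁶/4213 = 237.361.
ΔM = 237.361 − 178.380 = 58.980 → +59.0 mireds, a warming shift.

+59.0 mireds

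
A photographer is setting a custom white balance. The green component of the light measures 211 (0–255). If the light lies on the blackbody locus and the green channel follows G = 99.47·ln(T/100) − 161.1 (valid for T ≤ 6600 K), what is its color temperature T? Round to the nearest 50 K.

ln t = (211 + 161.1) / 99.47 = 3.7408.
t = e^3.7408 = 42.133.
T = 100·t = 4213 K → 4200 K to the nearest 50 K.

4200 K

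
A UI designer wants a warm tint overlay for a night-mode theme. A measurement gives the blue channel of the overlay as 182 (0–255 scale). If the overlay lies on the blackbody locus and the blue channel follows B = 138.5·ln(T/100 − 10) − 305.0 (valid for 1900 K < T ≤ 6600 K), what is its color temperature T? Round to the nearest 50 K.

4350 K

ln(t − 10) = (182 + 305.0) / 138.5 = 3.5162.
t − 10 = e^3.5162 = 33.658, so t = 43.658.
T = 100·t = 4366 K → 4350 K to the nearest 50 K.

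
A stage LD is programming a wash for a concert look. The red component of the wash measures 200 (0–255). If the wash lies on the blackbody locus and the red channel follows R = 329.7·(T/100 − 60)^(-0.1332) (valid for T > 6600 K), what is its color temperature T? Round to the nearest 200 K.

(t − 60)^(-0.1332) = 200/329.7 = 0.60661.
t − 60 = 0.60661^(1/-0.1332) = 0.60661^(-7.508) = 42.638, so t = 102.638.
T = 100·t = 10264 K → 10200 K to the nearest 200 K.

10200 K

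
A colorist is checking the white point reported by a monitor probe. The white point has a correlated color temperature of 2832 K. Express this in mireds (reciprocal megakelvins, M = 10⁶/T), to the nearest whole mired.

353 mireds

M = 10⁶ / 2832 = 353.107 → 353 mireds.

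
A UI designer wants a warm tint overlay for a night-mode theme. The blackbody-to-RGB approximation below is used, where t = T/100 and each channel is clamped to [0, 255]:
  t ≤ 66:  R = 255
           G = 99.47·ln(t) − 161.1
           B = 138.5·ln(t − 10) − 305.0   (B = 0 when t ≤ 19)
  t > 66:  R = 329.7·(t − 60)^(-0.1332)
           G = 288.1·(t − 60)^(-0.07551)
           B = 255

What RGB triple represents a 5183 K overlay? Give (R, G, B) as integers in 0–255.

t = 5183/100 = 51.83; the t ≤ 66 branch applies.
R = 255 by definition for t ≤ 66.
G = 99.47·ln 51.83 − 161.1 = 99.47·3.9480 − 161.1 = 231.604.
B = 138.5·ln(51.83 − 10) − 305.0 = 138.5·ln 41.83 − 305.0 = 138.5·3.7336 − 305.0 = 212.106.
Rounded: (255, 232, 212).

(255, 232, 212)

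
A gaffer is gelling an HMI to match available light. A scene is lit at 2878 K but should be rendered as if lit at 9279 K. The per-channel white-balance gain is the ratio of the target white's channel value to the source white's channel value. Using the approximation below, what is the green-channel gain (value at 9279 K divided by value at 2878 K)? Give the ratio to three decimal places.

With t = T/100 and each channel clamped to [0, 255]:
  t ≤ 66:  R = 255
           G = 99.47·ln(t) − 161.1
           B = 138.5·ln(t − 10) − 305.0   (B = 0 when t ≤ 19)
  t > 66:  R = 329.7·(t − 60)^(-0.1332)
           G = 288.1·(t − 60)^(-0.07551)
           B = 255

At 2878 K (t = 28.78):
  G = 99.47·ln 28.78 − 161.1 = 99.47·3.3597 − 161.1 = 173.087.
At 9279 K (t = 92.79):
  G = 288.1·(92.79 − 60)^(-0.07551) = 288.1·32.79^(-0.07551) = 288.1·0.76833 = 221.355.
Gain = 221.355 / 173.087 = 1.2789 → 1.279.

1.279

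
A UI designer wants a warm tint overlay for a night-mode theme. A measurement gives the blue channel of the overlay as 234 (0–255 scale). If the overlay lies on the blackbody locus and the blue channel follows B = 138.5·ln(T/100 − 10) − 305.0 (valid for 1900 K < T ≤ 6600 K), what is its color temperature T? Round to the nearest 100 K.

5900 K

ln(t − 10) = (234 + 305.0) / 138.5 = 3.8917.
t − 10 = e^3.8917 = 48.994, so t = 58.994.
T = 100·t = 5899 K → 5900 K to the nearest 100 K.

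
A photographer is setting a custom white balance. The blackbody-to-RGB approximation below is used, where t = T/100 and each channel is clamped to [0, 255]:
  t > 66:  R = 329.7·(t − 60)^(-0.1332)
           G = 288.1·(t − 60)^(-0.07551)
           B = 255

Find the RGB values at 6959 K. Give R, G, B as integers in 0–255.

R=244, G=243, B=255

t = 6959/100 = 69.59; the t > 66 branch applies.
R = 329.7·(69.59 − 60)^(-0.1332) = 329.7·9.59^(-0.1332) = 329.7·0.73998 = 243.972.
G = 288.1·(69.59 − 60)^(-0.07551) = 288.1·9.59^(-0.07551) = 288.1·0.84307 = 242.888.
B = 255 by definition for t > 66.
Rounded: (244, 243, 255).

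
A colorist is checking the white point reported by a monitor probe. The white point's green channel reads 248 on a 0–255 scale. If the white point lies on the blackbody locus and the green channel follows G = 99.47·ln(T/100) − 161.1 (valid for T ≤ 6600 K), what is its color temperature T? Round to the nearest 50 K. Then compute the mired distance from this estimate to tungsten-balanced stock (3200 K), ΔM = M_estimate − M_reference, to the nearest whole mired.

-149 mireds

ln t = (248 + 161.1) / 99.47 = 4.1128.
t = e^4.1128 = 61.117.
T = 100·t = 6112 K → 6100 K to the nearest 50 K.
M_estimate = 10⁶/6100 = 163.93; M_reference = 10⁶/3200 = 312.50.
ΔM = 163.93 − 312.50 = -148.57 → -149 mireds.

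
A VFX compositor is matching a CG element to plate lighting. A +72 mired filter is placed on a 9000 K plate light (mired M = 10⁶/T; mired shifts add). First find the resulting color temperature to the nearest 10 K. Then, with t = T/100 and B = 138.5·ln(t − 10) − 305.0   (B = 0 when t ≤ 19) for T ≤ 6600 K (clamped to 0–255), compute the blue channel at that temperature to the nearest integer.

221

M_in = 10⁶/9000 = 111.11; M_out = 111.11 + (+72) = 183.11.
T_out = 10⁶/183.11 = 5461.2 K → 5460 K; t = 54.6.
B = 138.5·ln(54.6 − 10) − 305.0 = 138.5·ln 44.6 − 305.0 = 138.5·3.7977 − 305.0 = 220.986.
Rounded: 221.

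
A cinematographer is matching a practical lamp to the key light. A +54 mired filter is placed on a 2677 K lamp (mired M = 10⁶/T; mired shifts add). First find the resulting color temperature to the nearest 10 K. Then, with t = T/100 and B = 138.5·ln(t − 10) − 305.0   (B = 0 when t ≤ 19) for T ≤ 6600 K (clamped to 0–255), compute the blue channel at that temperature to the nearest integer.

54

M_in = 10⁶/2677 = 373.55; M_out = 373.55 + (+54) = 427.55.
T_out = 10⁶/427.55 = 2338.9 K → 2340 K; t = 23.4.
B = 138.5·ln(23.4 − 10) − 305.0 = 138.5·ln 13.4 − 305.0 = 138.5·2.5953 − 305.0 = 54.443.
Rounded: 54.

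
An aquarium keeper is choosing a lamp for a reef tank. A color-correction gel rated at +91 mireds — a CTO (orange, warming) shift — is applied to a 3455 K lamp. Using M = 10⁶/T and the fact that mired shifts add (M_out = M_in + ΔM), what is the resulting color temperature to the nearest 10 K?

2630 K

M_in = 10⁶/3455 = 289.44 mireds.
M_out = 289.44 + (+91) = 380.44 mireds.
T_out = 10⁶/380.44 = 2628.6 K → 2630 K.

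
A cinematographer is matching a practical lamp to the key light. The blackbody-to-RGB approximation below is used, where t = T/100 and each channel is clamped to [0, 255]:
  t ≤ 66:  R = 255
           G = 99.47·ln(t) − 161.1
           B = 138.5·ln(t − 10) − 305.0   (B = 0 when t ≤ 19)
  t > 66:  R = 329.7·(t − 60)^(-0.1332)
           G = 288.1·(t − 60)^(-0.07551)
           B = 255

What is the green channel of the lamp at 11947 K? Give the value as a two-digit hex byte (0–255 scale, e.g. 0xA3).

0xD4

t = 11947/100 = 119.47; the t > 66 branch applies.
G = 288.1·(119.47 − 60)^(-0.07551) = 288.1·59.47^(-0.07551) = 288.1·0.73455 = 211.625.
Rounded: 212; in hex, 0xD4.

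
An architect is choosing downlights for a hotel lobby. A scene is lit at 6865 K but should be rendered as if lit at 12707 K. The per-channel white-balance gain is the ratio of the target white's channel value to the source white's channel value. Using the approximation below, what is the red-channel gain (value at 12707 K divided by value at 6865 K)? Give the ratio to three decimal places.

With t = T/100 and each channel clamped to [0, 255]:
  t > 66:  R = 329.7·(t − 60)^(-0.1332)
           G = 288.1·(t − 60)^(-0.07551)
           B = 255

0.761

At 6865 K (t = 68.65):
  R = 329.7·(68.65 − 60)^(-0.1332) = 329.7·8.65^(-0.1332) = 329.7·0.75022 = 247.348.
At 12707 K (t = 127.07):
  R = 329.7·(127.07 − 60)^(-0.1332) = 329.7·67.07^(-0.1332) = 329.7·0.57109 = 188.289.
Gain = 188.289 / 247.348 = 0.7612 → 0.761.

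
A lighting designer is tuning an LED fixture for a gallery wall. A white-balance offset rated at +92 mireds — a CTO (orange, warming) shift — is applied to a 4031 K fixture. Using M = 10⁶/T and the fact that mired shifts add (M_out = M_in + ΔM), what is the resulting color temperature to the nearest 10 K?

M_in = 10⁶/4031 = 248.08 mireds.
M_out = 248.08 + (+92) = 340.08 mireds.
T_out = 10⁶/340.08 = 2940.5 K → 2940 K.

2940 K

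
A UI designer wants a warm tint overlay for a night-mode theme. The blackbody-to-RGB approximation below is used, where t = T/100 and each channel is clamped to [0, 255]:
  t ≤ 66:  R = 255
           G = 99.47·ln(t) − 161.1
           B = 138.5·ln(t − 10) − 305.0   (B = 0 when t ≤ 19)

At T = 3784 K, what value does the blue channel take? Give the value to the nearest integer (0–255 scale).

156

t = 3784/100 = 37.84; the t ≤ 66 branch applies.
B = 138.5·ln(37.84 − 10) − 305.0 = 138.5·ln 27.84 − 305.0 = 138.5·3.3265 − 305.0 = 155.717.
Rounded: 156.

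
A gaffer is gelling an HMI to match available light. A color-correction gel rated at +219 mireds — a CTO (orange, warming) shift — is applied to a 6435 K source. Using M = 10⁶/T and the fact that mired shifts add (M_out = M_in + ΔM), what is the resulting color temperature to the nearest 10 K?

2670 K

M_in = 10⁶/6435 = 155.40 mireds.
M_out = 155.40 + (+219) = 374.40 mireds.
T_out = 10⁶/374.40 = 2670.9 K → 2670 K.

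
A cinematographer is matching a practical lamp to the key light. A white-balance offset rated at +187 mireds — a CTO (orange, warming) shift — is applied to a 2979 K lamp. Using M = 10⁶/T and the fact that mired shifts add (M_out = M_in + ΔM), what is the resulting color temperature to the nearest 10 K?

M_in = 10⁶/2979 = 335.68 mireds.
M_out = 335.68 + (+187) = 522.68 mireds.
T_out = 10⁶/522.68 = 1913.2 K → 1910 K.

1910 K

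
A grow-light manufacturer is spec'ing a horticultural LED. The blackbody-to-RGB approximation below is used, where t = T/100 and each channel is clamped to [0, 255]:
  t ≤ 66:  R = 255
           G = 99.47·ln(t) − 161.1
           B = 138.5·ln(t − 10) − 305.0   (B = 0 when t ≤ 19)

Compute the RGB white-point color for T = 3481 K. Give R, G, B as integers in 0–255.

R=255, G=192, B=140

t = 3481/100 = 34.81; the t ≤ 66 branch applies.
R = 255 by definition for t ≤ 66.
G = 99.47·ln 34.81 − 161.1 = 99.47·3.5499 − 161.1 = 192.009.
B = 138.5·ln(34.81 − 10) − 305.0 = 138.5·ln 24.81 − 305.0 = 138.5·3.2112 − 305.0 = 139.758.
Rounded: (255, 192, 140).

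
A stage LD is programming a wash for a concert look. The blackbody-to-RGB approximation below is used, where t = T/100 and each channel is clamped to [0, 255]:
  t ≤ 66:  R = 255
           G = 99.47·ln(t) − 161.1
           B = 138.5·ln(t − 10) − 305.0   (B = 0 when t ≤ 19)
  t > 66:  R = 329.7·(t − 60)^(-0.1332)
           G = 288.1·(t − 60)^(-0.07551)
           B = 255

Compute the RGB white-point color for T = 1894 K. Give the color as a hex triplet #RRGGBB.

t = 1894/100 = 18.94; the t ≤ 66 branch applies.
R = 255 by definition for t ≤ 66.
G = 99.47·ln 18.94 − 161.1 = 99.47·2.9413 − 161.1 = 131.469.
t = 18.94 ≤ 19, so B = 0.
Rounded: (255, 131, 0).
In hex: #FF8300.

#FF8300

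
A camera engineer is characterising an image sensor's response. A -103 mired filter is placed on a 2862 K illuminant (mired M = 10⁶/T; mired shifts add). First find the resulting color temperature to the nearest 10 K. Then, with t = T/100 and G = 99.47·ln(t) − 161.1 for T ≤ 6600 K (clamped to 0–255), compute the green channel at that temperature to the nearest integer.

M_in = 10⁶/2862 = 349.41; M_out = 349.41 + (-103) = 246.41.
T_out = 10⁶/246.41 = 4058.3 K → 4060 K; t = 40.6.
G = 99.47·ln 40.6 − 161.1 = 99.47·3.7038 − 161.1 = 207.314.
Rounded: 207.

207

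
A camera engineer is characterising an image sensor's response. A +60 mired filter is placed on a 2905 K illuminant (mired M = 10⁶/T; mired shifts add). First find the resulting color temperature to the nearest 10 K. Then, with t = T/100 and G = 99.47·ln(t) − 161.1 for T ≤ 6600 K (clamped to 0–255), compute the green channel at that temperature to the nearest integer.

M_in = 10⁶/2905 = 344.23; M_out = 344.23 + (+60) = 404.23.
T_out = 10⁶/404.23 = 2473.8 K → 2470 K; t = 24.7.
G = 99.47·ln 24.7 − 161.1 = 99.47·3.2068 − 161.1 = 157.881.
Rounded: 158.

158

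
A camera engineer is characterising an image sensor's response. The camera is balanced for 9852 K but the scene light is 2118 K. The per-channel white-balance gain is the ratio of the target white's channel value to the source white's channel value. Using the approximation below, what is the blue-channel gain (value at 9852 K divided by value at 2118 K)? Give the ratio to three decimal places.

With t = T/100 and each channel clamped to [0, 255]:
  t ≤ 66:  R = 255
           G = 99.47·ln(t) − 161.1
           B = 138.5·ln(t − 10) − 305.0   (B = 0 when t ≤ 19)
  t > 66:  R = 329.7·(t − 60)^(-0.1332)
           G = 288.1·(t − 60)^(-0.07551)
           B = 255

8.686

At 2118 K (t = 21.18):
  B = 138.5·ln(21.18 − 10) − 305.0 = 138.5·ln 11.18 − 305.0 = 138.5·2.4141 − 305.0 = 29.357.
At 9852 K (t = 98.52):
  B = 255 by definition for t > 66.
Gain = 255.000 / 29.357 = 8.6863 → 8.686.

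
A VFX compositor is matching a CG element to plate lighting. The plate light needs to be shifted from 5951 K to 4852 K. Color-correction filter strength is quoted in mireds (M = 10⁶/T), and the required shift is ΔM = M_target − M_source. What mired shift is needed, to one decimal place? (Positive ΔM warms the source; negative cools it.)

+38.1 mireds

M_source = 10⁶/5951 = 168.039; M_target = 10⁶/4852 = 206.101.
ΔM = 206.101 − 168.039 = 38.062 → +38.1 mireds, a warming shift.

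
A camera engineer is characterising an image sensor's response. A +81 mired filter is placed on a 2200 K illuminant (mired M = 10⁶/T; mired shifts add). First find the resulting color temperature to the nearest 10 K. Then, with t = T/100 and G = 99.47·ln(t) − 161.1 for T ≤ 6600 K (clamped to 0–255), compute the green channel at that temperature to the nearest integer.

130

M_in = 10⁶/2200 = 454.55; M_out = 454.55 + (+81) = 535.55.
T_out = 10⁶/535.55 = 1867.3 K → 1870 K; t = 18.7.
G = 99.47·ln 18.7 − 161.1 = 99.47·2.9285 − 161.1 = 130.200.
Rounded: 130.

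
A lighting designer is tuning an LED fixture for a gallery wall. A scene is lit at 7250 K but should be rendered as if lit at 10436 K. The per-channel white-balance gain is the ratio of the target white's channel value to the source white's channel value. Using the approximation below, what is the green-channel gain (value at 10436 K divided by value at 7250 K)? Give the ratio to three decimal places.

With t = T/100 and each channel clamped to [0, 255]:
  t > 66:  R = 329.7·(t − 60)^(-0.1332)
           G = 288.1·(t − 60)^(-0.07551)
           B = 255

0.909

At 7250 K (t = 72.5):
  G = 288.1·(72.5 − 60)^(-0.07551) = 288.1·12.5^(-0.07551) = 288.1·0.82637 = 238.076.
At 10436 K (t = 104.36):
  G = 288.1·(104.36 − 60)^(-0.07551) = 288.1·44.36^(-0.07551) = 288.1·0.75099 = 216.361.
Gain = 216.361 / 238.076 = 0.9088 → 0.909.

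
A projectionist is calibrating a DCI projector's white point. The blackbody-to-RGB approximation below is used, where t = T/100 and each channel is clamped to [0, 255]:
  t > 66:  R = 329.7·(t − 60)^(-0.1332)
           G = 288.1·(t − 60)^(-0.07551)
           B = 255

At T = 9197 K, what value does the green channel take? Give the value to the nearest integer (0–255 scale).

222

t = 9197/100 = 91.97; the t > 66 branch applies.
G = 288.1·(91.97 − 60)^(-0.07551) = 288.1·31.97^(-0.07551) = 288.1·0.76980 = 221.779.
Rounded: 222.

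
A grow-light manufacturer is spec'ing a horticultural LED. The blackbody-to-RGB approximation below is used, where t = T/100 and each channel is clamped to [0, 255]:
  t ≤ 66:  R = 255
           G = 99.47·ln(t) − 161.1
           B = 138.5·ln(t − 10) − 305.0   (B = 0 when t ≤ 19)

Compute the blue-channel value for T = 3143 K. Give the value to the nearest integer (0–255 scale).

119

t = 3143/100 = 31.43; the t ≤ 66 branch applies.
B = 138.5·ln(31.43 − 10) − 305.0 = 138.5·ln 21.43 − 305.0 = 138.5·3.0648 − 305.0 = 119.474.
Rounded: 119.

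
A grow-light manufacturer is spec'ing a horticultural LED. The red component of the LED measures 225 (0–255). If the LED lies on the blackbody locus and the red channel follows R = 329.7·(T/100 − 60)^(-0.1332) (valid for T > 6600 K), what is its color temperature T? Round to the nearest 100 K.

7800 K

(t − 60)^(-0.1332) = 225/329.7 = 0.68244.
t − 60 = 0.68244^(1/-0.1332) = 0.68244^(-7.508) = 17.610, so t = 77.610.
T = 100·t = 7761 K → 7800 K to the nearest 100 K.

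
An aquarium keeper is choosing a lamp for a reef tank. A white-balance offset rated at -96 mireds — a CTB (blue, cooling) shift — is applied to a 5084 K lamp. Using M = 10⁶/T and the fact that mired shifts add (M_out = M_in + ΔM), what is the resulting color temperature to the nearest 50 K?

M_in = 10⁶/5084 = 196.70 mireds.
M_out = 196.70 + (-96) = 100.70 mireds.
T_out = 10⁶/100.70 = 9930.9 K → 9950 K.

9950 K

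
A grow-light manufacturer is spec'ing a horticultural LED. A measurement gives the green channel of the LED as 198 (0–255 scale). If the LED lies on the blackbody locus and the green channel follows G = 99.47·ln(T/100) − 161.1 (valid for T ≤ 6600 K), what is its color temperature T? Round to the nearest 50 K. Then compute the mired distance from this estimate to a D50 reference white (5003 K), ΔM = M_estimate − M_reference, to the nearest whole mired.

ln t = (198 + 161.1) / 99.47 = 3.6101.
t = e^3.6101 = 36.971.
T = 100·t = 3697 K → 3700 K to the nearest 50 K.
M_estimate = 10⁶/3700 = 270.27; M_reference = 10⁶/5003 = 199.88.
ΔM = 270.27 − 199.88 = 70.39 → +70 mireds.

+70 mireds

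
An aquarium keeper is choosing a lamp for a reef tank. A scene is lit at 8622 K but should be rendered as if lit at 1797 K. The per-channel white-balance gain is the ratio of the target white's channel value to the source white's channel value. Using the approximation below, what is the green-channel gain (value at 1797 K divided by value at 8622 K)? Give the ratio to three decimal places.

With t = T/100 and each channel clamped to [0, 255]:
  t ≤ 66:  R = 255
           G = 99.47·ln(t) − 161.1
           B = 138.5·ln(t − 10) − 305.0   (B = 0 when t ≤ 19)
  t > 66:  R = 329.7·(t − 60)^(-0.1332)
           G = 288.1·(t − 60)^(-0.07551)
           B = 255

0.561

At 8622 K (t = 86.22):
  G = 288.1·(86.22 − 60)^(-0.07551) = 288.1·26.22^(-0.07551) = 288.1·0.78141 = 225.124.
At 1797 K (t = 17.97):
  G = 99.47·ln 17.97 − 161.1 = 99.47·2.8887 − 161.1 = 126.239.
Gain = 126.239 / 225.124 = 0.5608 → 0.561.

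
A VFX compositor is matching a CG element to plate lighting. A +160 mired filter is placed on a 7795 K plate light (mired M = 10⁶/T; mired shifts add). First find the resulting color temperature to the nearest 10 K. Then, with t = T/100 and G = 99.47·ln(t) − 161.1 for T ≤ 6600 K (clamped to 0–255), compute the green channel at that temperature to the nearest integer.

192

M_in = 10⁶/7795 = 128.29; M_out = 128.29 + (+160) = 288.29.
T_out = 10⁶/288.29 = 3468.8 K → 3470 K; t = 34.7.
G = 99.47·ln 34.7 − 161.1 = 99.47·3.5467 − 161.1 = 191.694.
Rounded: 192.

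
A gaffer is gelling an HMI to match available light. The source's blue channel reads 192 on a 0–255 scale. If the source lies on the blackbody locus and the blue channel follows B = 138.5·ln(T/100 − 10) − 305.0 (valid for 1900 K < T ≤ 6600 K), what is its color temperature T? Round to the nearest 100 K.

4600 K

ln(t − 10) = (192 + 305.0) / 138.5 = 3.5884.
t − 10 = e^3.5884 = 36.178, so t = 46.178.
T = 100·t = 4618 K → 4600 K to the nearest 100 K.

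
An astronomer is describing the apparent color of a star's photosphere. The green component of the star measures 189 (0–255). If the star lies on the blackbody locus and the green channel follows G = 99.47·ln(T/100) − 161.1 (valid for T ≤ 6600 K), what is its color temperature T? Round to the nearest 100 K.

3400 K

ln t = (189 + 161.1) / 99.47 = 3.5197.
t = e^3.5197 = 33.773.
T = 100·t = 3377 K → 3400 K to the nearest 100 K.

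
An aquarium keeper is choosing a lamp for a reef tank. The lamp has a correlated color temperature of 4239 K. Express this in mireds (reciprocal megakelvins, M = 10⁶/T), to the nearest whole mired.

M = 10⁶ / 4239 = 235.905 → 236 mireds.

236 mireds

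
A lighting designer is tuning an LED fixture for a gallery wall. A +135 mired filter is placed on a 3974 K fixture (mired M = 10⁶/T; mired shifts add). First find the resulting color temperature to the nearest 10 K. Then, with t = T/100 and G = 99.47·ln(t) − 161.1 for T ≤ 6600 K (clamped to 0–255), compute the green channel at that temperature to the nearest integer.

163

M_in = 10⁶/3974 = 251.64; M_out = 251.64 + (+135) = 386.64.
T_out = 10⁶/386.64 = 2586.4 K → 2590 K; t = 25.9.
G = 99.47·ln 25.9 − 161.1 = 99.47·3.2542 − 161.1 = 162.600.
Rounded: 163.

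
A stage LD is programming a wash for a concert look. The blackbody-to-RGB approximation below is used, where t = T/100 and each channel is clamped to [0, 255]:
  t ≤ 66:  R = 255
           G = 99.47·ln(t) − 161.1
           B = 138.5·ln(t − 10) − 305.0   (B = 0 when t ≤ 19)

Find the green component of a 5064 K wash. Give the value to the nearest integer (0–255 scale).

229

t = 5064/100 = 50.64; the t ≤ 66 branch applies.
G = 99.47·ln 50.64 − 161.1 = 99.47·3.9247 − 161.1 = 229.294.
Rounded: 229.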